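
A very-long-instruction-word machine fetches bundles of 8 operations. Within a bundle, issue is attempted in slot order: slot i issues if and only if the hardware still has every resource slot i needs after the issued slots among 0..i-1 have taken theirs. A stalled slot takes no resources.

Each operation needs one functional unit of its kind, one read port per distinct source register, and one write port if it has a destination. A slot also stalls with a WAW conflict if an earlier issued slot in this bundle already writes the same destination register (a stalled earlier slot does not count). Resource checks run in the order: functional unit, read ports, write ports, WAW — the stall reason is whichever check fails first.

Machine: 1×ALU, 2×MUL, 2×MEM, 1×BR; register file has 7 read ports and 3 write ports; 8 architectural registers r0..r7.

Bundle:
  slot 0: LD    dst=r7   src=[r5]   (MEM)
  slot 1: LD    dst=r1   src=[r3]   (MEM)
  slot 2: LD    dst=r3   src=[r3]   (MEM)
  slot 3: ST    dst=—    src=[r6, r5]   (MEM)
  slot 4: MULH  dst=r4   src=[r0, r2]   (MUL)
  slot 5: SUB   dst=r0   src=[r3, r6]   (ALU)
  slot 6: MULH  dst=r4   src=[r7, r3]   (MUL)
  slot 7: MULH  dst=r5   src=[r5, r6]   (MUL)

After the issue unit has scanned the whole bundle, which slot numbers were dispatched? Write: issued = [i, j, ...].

issued = [0, 1, 4]

[0] MEM needs rd=1 wr=1: ok; after: ALU=1 MUL=2 MEM=1 BR=1, R=6, W=2
[1] MEM needs rd=1 wr=1: ok; after: ALU=1 MUL=2 MEM=0 BR=1, R=5, W=1
[2] MEM needs rd=1 wr=1: FU; after: ALU=1 MUL=2 MEM=0 BR=1, R=5, W=1
[3] MEM needs rd=2 wr=0: FU; after: ALU=1 MUL=2 MEM=0 BR=1, R=5, W=1
[4] MUL needs rd=2 wr=1: ok; after: ALU=1 MUL=1 MEM=0 BR=1, R=3, W=0
[5] ALU needs rd=2 wr=1: WR_PORT; after: ALU=1 MUL=1 MEM=0 BR=1, R=3, W=0
[6] MUL needs rd=2 wr=1: WR_PORT; after: ALU=1 MUL=1 MEM=0 BR=1, R=3, W=0
[7] MUL needs rd=2 wr=1: WR_PORT; after: ALU=1 MUL=1 MEM=0 BR=1, R=3, W=0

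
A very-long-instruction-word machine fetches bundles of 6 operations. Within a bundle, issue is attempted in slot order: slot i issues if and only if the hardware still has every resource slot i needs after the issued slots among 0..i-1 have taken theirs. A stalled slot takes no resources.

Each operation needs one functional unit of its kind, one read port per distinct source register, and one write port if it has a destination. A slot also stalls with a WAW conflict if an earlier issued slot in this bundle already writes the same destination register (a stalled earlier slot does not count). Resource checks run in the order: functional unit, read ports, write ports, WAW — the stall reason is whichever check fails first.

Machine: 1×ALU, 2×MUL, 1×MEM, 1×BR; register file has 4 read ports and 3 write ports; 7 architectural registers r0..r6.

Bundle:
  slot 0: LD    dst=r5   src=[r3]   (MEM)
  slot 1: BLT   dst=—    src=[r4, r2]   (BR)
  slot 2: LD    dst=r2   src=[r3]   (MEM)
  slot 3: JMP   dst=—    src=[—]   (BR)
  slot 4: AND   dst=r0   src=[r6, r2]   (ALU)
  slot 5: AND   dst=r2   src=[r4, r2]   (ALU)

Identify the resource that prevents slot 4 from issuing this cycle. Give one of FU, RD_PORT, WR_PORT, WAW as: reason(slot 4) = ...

[0] MEM needs rd=1 wr=1: ok; after: ALU=1 MUL=2 MEM=0 BR=1, R=3, W=2
[1] BR needs rd=2 wr=0: ok; after: ALU=1 MUL=2 MEM=0 BR=0, R=1, W=2
[2] MEM needs rd=1 wr=1: FU; after: ALU=1 MUL=2 MEM=0 BR=0, R=1, W=2
[3] BR needs rd=0 wr=0: FU; after: ALU=1 MUL=2 MEM=0 BR=0, R=1, W=2
[4] ALU needs rd=2 wr=1: RD_PORT; after: ALU=1 MUL=2 MEM=0 BR=0, R=1, W=2
[5] ALU needs rd=2 wr=1: RD_PORT; after: ALU=1 MUL=2 MEM=0 BR=0, R=1, W=2

reason(slot 4) = RD_PORT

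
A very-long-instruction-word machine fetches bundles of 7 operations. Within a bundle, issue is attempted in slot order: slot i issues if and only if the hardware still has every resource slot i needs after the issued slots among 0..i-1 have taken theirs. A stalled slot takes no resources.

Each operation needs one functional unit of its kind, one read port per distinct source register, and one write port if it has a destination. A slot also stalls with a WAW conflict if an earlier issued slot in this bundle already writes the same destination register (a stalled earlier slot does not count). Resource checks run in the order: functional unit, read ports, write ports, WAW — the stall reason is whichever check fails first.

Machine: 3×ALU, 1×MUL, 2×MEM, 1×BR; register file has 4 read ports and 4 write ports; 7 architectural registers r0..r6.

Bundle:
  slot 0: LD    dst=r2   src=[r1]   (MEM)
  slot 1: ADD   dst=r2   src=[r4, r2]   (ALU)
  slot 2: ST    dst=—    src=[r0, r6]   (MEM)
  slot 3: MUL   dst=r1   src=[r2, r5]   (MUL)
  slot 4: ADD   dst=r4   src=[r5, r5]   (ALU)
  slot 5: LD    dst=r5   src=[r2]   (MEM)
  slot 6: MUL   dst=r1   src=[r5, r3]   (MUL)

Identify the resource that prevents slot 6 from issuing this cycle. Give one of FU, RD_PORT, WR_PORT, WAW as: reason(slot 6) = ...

reason(slot 6) = RD_PORT

slot 0 (MEM): ISSUE — free A3,Mu1,Ld1,B1 rp3 wp3
slot 1 (ALU): stall WAW — free A3,Mu1,Ld1,B1 rp3 wp3
slot 2 (MEM): ISSUE — free A3,Mu1,Ld0,B1 rp1 wp3
slot 3 (MUL): stall RD_PORT — free A3,Mu1,Ld0,B1 rp1 wp3
slot 4 (ALU): ISSUE — free A2,Mu1,Ld0,B1 rp0 wp2
slot 5 (MEM): stall FU — free A2,Mu1,Ld0,B1 rp0 wp2
slot 6 (MUL): stall RD_PORT — free A2,Mu1,Ld0,B1 rp0 wp2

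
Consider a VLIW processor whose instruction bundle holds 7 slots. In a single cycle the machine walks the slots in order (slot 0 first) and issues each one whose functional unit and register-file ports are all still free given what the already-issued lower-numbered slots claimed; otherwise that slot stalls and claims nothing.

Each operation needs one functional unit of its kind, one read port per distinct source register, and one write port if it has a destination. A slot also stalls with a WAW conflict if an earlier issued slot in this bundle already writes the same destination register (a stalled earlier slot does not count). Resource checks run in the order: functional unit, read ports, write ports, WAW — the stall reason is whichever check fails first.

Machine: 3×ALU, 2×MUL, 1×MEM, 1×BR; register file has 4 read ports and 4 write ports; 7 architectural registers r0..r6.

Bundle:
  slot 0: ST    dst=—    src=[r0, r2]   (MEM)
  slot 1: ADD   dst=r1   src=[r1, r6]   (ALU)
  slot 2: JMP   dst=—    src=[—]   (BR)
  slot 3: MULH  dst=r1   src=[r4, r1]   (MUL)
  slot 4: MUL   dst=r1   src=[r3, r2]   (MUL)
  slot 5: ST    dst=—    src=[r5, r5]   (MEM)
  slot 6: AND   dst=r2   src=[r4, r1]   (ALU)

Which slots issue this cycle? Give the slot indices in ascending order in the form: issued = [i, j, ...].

issued = [0, 1, 2]

[0] MEM needs rd=2 wr=0: ok; after: ALU=3 MUL=2 MEM=0 BR=1, R=2, W=4
[1] ALU needs rd=2 wr=1: ok; after: ALU=2 MUL=2 MEM=0 BR=1, R=0, W=3
[2] BR needs rd=0 wr=0: ok; after: ALU=2 MUL=2 MEM=0 BR=0, R=0, W=3
[3] MUL needs rd=2 wr=1: RD_PORT; after: ALU=2 MUL=2 MEM=0 BR=0, R=0, W=3
[4] MUL needs rd=2 wr=1: RD_PORT; after: ALU=2 MUL=2 MEM=0 BR=0, R=0, W=3
[5] MEM needs rd=1 wr=0: FU; after: ALU=2 MUL=2 MEM=0 BR=0, R=0, W=3
[6] ALU needs rd=2 wr=1: RD_PORT; after: ALU=2 MUL=2 MEM=0 BR=0, R=0, W=3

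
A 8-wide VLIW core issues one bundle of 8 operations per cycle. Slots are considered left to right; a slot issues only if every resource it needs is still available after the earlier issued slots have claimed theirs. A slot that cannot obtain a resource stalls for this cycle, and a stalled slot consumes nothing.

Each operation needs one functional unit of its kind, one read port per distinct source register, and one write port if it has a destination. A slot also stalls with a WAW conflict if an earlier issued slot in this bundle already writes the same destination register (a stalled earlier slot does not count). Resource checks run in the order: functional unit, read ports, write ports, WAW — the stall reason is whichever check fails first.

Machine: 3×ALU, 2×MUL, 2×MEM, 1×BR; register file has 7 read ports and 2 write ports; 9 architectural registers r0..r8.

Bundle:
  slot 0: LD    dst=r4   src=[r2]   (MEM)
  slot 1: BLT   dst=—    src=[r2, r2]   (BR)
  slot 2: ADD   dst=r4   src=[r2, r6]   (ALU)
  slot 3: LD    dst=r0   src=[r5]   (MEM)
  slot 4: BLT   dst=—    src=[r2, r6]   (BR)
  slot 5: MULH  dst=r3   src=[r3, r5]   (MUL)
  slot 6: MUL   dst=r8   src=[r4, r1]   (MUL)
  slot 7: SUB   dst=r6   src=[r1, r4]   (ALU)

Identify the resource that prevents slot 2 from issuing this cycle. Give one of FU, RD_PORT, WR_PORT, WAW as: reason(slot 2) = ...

(0) want 1×MEM +1rd +1wr — yes → AL3|MU2|ME1|BR1|rd6|wr1
(1) want 1×BR +1rd +0wr — yes → AL3|MU2|ME1|BR0|rd5|wr1
(2) want 1×ALU +2rd +1wr — WAW → AL3|MU2|ME1|BR0|rd5|wr1
(3) want 1×MEM +1rd +1wr — yes → AL3|MU2|ME0|BR0|rd4|wr0
(4) want 1×BR +2rd +0wr — FU → AL3|MU2|ME0|BR0|rd4|wr0
(5) want 1×MUL +2rd +1wr — WR_PORT → AL3|MU2|ME0|BR0|rd4|wr0
(6) want 1×MUL +2rd +1wr — WR_PORT → AL3|MU2|ME0|BR0|rd4|wr0
(7) want 1×ALU +2rd +1wr — WR_PORT → AL3|MU2|ME0|BR0|rd4|wr0

reason(slot 2) = WAW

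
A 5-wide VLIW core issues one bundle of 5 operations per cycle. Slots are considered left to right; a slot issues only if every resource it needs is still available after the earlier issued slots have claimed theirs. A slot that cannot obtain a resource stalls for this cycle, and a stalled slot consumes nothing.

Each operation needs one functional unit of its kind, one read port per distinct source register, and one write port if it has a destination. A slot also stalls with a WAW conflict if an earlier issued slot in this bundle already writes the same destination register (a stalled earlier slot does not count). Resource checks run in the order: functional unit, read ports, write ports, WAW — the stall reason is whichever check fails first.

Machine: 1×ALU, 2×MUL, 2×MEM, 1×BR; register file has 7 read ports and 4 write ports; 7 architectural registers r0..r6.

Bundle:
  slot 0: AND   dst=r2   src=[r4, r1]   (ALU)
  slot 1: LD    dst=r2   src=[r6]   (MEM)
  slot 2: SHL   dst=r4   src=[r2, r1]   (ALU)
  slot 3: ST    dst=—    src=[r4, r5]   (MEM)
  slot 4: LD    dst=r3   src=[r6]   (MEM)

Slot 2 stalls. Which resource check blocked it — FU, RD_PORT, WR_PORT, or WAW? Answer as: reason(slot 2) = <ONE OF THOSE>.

#0 ALU src=r4,r1 dispatched  <A:0 Mu:2 Ld:2 B:1 rd:5 wr:3>
#1 MEM src=r6 held:WAW  <A:0 Mu:2 Ld:2 B:1 rd:5 wr:3>
#2 ALU src=r2,r1 held:FU  <A:0 Mu:2 Ld:2 B:1 rd:5 wr:3>
#3 MEM src=r4,r5 dispatched  <A:0 Mu:2 Ld:1 B:1 rd:3 wr:3>
#4 MEM src=r6 dispatched  <A:0 Mu:2 Ld:0 B:1 rd:2 wr:2>

reason(slot 2) = FU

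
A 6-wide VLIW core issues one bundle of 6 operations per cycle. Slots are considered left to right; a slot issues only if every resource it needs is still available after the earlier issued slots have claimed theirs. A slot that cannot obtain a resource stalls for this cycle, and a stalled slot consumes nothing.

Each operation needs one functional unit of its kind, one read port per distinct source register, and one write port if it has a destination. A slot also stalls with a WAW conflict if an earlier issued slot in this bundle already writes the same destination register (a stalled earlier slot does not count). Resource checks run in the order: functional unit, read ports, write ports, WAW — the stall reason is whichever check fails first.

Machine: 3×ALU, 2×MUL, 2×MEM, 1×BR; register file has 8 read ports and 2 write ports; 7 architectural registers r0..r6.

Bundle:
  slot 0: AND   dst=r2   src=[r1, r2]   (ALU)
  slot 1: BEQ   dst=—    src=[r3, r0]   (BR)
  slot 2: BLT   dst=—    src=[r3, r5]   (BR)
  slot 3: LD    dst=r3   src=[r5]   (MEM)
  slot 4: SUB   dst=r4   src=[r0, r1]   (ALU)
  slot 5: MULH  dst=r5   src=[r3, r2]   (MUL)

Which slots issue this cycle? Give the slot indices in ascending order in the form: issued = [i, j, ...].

#0 ALU src=r1,r2 dispatched  <A:2 Mu:2 Ld:2 B:1 rd:6 wr:1>
#1 BR src=r3,r0 dispatched  <A:2 Mu:2 Ld:2 B:0 rd:4 wr:1>
#2 BR src=r3,r5 held:FU  <A:2 Mu:2 Ld:2 B:0 rd:4 wr:1>
#3 MEM src=r5 dispatched  <A:2 Mu:2 Ld:1 B:0 rd:3 wr:0>
#4 ALU src=r0,r1 held:WR_PORT  <A:2 Mu:2 Ld:1 B:0 rd:3 wr:0>
#5 MUL src=r3,r2 held:WR_PORT  <A:2 Mu:2 Ld:1 B:0 rd:3 wr:0>

issued = [0, 1, 3]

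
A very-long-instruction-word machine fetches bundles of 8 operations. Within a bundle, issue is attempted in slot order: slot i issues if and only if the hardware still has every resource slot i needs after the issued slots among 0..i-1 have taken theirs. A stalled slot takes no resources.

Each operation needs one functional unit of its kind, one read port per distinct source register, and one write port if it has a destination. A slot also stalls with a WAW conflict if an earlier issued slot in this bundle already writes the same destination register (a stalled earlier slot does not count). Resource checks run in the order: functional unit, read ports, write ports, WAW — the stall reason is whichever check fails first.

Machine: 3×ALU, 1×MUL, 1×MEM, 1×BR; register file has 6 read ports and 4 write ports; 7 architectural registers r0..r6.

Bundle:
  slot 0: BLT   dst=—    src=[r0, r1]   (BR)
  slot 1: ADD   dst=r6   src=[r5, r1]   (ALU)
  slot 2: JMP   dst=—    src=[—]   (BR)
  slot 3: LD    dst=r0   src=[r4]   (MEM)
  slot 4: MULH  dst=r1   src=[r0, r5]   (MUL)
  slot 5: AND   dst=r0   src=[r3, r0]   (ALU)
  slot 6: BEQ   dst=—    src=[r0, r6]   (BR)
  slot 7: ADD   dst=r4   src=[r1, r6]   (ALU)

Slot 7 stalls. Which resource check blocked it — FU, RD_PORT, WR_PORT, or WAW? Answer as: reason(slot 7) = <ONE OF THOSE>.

reason(slot 7) = RD_PORT

#0 BR src=r0,r1 dispatched  <A:3 Mu:1 Ld:1 B:0 rd:4 wr:4>
#1 ALU src=r5,r1 dispatched  <A:2 Mu:1 Ld:1 B:0 rd:2 wr:3>
#2 BR src=- held:FU  <A:2 Mu:1 Ld:1 B:0 rd:2 wr:3>
#3 MEM src=r4 dispatched  <A:2 Mu:1 Ld:0 B:0 rd:1 wr:2>
#4 MUL src=r0,r5 held:RD_PORT  <A:2 Mu:1 Ld:0 B:0 rd:1 wr:2>
#5 ALU src=r3,r0 held:RD_PORT  <A:2 Mu:1 Ld:0 B:0 rd:1 wr:2>
#6 BR src=r0,r6 held:FU  <A:2 Mu:1 Ld:0 B:0 rd:1 wr:2>
#7 ALU src=r1,r6 held:RD_PORT  <A:2 Mu:1 Ld:0 B:0 rd:1 wr:2>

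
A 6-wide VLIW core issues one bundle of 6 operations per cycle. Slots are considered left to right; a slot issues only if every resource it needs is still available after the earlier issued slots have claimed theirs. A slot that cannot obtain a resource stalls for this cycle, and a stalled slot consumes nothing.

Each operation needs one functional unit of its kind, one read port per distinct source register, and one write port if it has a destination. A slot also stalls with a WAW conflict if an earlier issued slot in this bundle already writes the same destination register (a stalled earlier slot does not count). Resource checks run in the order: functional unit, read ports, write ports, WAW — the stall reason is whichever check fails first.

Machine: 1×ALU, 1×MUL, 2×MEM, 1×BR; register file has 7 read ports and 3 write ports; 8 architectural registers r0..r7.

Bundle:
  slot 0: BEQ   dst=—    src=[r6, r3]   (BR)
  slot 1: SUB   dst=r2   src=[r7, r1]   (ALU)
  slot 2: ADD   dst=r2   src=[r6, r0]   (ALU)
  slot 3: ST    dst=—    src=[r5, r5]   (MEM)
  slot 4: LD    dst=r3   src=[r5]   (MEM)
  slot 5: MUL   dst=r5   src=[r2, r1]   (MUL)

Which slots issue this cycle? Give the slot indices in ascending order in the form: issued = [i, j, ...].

issued = [0, 1, 3, 4]

(0) want 1×BR +2rd +0wr — yes → AL1|MU1|ME2|BR0|rd5|wr3
(1) want 1×ALU +2rd +1wr — yes → AL0|MU1|ME2|BR0|rd3|wr2
(2) want 1×ALU +2rd +1wr — FU → AL0|MU1|ME2|BR0|rd3|wr2
(3) want 1×MEM +1rd +0wr — yes → AL0|MU1|ME1|BR0|rd2|wr2
(4) want 1×MEM +1rd +1wr — yes → AL0|MU1|ME0|BR0|rd1|wr1
(5) want 1×MUL +2rd +1wr — RD_PORT → AL0|MU1|ME0|BR0|rd1|wr1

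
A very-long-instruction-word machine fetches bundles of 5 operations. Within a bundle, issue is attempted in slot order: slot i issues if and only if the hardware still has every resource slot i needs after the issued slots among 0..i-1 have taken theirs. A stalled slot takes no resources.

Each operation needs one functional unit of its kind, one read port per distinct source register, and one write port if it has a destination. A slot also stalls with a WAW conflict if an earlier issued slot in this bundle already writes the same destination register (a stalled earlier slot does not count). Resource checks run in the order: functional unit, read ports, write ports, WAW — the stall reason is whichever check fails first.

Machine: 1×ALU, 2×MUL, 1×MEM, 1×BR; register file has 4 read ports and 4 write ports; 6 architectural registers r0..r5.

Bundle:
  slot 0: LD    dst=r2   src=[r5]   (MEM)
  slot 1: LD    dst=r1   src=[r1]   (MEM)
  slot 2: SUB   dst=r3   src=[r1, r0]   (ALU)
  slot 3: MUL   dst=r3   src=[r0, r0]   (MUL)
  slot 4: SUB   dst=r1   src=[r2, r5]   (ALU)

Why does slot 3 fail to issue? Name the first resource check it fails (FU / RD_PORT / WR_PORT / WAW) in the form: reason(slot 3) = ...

[0] MEM needs rd=1 wr=1: ok; after: ALU=1 MUL=2 MEM=0 BR=1, R=3, W=3
[1] MEM needs rd=1 wr=1: FU; after: ALU=1 MUL=2 MEM=0 BR=1, R=3, W=3
[2] ALU needs rd=2 wr=1: ok; after: ALU=0 MUL=2 MEM=0 BR=1, R=1, W=2
[3] MUL needs rd=1 wr=1: WAW; after: ALU=0 MUL=2 MEM=0 BR=1, R=1, W=2
[4] ALU needs rd=2 wr=1: FU; after: ALU=0 MUL=2 MEM=0 BR=1, R=1, W=2

reason(slot 3) = WAW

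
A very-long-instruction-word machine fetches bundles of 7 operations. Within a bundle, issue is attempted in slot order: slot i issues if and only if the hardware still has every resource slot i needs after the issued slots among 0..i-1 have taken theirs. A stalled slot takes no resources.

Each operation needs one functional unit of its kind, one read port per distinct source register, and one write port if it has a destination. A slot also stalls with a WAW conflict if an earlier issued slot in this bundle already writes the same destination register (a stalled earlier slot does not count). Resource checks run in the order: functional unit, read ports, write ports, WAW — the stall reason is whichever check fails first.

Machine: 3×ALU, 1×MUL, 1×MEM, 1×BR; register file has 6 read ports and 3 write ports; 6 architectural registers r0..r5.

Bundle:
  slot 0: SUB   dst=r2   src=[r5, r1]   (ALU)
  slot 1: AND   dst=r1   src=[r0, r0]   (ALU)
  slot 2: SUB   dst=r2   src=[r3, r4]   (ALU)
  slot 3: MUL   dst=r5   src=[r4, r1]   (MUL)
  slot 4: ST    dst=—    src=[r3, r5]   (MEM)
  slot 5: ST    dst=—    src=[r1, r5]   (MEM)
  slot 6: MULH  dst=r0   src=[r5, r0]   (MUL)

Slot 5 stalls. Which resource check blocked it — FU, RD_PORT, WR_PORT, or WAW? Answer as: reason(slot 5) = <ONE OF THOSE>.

  0. ALU→r2 ⇒ go  {2A/1Mu/1Ld/1B | 4r 2w}
  1. ALU→r1 ⇒ go  {1A/1Mu/1Ld/1B | 3r 1w}
  2. ALU→r2 ⇒ no(WAW)  {1A/1Mu/1Ld/1B | 3r 1w}
  3. MUL→r5 ⇒ go  {1A/0Mu/1Ld/1B | 1r 0w}
  4. MEM ⇒ no(RD_PORT)  {1A/0Mu/1Ld/1B | 1r 0w}
  5. MEM ⇒ no(RD_PORT)  {1A/0Mu/1Ld/1B | 1r 0w}
  6. MUL→r0 ⇒ no(FU)  {1A/0Mu/1Ld/1B | 1r 0w}

reason(slot 5) = RD_PORT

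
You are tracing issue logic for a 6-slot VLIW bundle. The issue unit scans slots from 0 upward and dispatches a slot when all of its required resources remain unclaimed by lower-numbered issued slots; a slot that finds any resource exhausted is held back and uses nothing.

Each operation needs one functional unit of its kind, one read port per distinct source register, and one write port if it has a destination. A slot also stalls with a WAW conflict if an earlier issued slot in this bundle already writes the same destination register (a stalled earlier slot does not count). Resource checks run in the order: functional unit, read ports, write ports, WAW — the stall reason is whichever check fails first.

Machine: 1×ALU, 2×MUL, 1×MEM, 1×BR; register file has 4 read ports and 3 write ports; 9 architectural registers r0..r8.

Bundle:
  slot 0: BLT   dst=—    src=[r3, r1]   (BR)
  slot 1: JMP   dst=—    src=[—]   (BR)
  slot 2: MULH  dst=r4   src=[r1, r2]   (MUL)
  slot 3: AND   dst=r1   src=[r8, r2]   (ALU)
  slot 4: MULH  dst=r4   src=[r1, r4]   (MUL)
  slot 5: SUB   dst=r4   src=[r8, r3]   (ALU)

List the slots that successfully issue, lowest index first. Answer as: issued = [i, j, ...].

slot 0 (BR): ISSUE — free A1,Mu2,Ld1,B0 rp2 wp3
slot 1 (BR): stall FU — free A1,Mu2,Ld1,B0 rp2 wp3
slot 2 (MUL): ISSUE — free A1,Mu1,Ld1,B0 rp0 wp2
slot 3 (ALU): stall RD_PORT — free A1,Mu1,Ld1,B0 rp0 wp2
slot 4 (MUL): stall RD_PORT — free A1,Mu1,Ld1,B0 rp0 wp2
slot 5 (ALU): stall RD_PORT — free A1,Mu1,Ld1,B0 rp0 wp2

issued = [0, 2]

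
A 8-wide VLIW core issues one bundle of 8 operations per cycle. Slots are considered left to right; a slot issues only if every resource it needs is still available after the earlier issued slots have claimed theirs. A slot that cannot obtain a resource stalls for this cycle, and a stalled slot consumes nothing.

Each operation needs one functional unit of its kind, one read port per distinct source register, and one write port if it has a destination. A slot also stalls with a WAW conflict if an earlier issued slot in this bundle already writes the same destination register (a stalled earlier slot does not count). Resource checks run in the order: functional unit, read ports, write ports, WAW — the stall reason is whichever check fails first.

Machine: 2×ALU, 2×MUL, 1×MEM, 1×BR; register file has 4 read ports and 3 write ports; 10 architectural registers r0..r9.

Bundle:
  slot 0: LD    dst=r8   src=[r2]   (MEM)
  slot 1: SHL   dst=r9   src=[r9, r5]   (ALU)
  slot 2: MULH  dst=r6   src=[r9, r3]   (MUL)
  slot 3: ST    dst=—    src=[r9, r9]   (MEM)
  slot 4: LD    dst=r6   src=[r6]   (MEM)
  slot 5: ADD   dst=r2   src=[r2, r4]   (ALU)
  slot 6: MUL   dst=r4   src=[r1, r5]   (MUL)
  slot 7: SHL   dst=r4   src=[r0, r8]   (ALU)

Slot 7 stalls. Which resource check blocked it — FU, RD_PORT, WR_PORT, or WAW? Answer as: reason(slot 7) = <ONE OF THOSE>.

slot 0 (MEM): ISSUE — free A2,Mu2,Ld0,B1 rp3 wp2
slot 1 (ALU): ISSUE — free A1,Mu2,Ld0,B1 rp1 wp1
slot 2 (MUL): stall RD_PORT — free A1,Mu2,Ld0,B1 rp1 wp1
slot 3 (MEM): stall FU — free A1,Mu2,Ld0,B1 rp1 wp1
slot 4 (MEM): stall FU — free A1,Mu2,Ld0,B1 rp1 wp1
slot 5 (ALU): stall RD_PORT — free A1,Mu2,Ld0,B1 rp1 wp1
slot 6 (MUL): stall RD_PORT — free A1,Mu2,Ld0,B1 rp1 wp1
slot 7 (ALU): stall RD_PORT — free A1,Mu2,Ld0,B1 rp1 wp1

reason(slot 7) = RD_PORT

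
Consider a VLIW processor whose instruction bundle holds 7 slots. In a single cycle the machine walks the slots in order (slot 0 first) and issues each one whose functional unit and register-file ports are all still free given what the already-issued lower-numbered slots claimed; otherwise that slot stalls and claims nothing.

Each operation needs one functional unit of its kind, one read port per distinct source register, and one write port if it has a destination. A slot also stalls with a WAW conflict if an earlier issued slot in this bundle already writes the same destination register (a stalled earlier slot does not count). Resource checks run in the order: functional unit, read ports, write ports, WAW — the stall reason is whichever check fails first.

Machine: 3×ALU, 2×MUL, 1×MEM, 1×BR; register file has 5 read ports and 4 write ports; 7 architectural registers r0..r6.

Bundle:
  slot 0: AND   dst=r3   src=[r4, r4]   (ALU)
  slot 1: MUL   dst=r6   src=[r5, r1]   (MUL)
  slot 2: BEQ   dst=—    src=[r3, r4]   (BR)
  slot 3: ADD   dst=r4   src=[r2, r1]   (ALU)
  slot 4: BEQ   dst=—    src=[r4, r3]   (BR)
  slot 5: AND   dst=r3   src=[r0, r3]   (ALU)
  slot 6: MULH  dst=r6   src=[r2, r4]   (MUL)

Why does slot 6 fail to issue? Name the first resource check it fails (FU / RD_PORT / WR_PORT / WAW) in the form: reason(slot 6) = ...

reason(slot 6) = RD_PORT

#0 ALU src=r4,r4 dispatched  <A:2 Mu:2 Ld:1 B:1 rd:4 wr:3>
#1 MUL src=r5,r1 dispatched  <A:2 Mu:1 Ld:1 B:1 rd:2 wr:2>
#2 BR src=r3,r4 dispatched  <A:2 Mu:1 Ld:1 B:0 rd:0 wr:2>
#3 ALU src=r2,r1 held:RD_PORT  <A:2 Mu:1 Ld:1 B:0 rd:0 wr:2>
#4 BR src=r4,r3 held:FU  <A:2 Mu:1 Ld:1 B:0 rd:0 wr:2>
#5 ALU src=r0,r3 held:RD_PORT  <A:2 Mu:1 Ld:1 B:0 rd:0 wr:2>
#6 MUL src=r2,r4 held:RD_PORT  <A:2 Mu:1 Ld:1 B:0 rd:0 wr:2>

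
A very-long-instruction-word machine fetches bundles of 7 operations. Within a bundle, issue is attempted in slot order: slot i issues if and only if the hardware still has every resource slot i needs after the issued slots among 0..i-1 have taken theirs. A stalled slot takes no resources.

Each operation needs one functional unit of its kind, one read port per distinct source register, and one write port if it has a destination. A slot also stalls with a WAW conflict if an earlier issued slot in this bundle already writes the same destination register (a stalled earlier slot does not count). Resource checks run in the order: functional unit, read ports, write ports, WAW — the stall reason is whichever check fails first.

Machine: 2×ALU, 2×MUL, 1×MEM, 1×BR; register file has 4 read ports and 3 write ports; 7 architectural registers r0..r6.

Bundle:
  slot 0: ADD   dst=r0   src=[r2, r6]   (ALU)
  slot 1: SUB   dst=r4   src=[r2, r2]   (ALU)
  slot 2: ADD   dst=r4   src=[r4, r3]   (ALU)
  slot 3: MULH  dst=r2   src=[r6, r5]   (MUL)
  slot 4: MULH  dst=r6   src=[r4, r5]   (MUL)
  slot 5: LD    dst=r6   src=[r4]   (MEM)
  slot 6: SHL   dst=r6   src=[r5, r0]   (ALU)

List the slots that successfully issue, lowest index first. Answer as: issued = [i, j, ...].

#0 ALU src=r2,r6 dispatched  <A:1 Mu:2 Ld:1 B:1 rd:2 wr:2>
#1 ALU src=r2,r2 dispatched  <A:0 Mu:2 Ld:1 B:1 rd:1 wr:1>
#2 ALU src=r4,r3 held:FU  <A:0 Mu:2 Ld:1 B:1 rd:1 wr:1>
#3 MUL src=r6,r5 held:RD_PORT  <A:0 Mu:2 Ld:1 B:1 rd:1 wr:1>
#4 MUL src=r4,r5 held:RD_PORT  <A:0 Mu:2 Ld:1 B:1 rd:1 wr:1>
#5 MEM src=r4 dispatched  <A:0 Mu:2 Ld:0 B:1 rd:0 wr:0>
#6 ALU src=r5,r0 held:FU  <A:0 Mu:2 Ld:0 B:1 rd:0 wr:0>

issued = [0, 1, 5]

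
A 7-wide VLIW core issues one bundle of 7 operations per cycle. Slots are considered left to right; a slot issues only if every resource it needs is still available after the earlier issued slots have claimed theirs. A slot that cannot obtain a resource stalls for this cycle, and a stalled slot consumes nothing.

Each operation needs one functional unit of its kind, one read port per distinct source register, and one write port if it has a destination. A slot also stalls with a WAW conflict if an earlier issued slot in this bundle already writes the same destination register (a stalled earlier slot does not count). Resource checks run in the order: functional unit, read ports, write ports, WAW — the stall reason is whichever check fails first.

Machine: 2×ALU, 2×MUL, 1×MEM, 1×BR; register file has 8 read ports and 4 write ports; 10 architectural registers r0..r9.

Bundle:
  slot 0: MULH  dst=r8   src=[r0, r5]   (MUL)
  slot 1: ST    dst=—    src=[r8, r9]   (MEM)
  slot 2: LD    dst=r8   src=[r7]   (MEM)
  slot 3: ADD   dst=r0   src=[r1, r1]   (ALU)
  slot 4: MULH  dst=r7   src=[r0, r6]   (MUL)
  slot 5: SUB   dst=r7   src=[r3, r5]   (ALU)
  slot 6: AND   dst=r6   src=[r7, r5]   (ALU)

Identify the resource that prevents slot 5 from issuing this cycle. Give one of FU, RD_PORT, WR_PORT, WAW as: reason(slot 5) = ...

  0. MUL→r8 ⇒ go  {2A/1Mu/1Ld/1B | 6r 3w}
  1. MEM ⇒ go  {2A/1Mu/0Ld/1B | 4r 3w}
  2. MEM→r8 ⇒ no(FU)  {2A/1Mu/0Ld/1B | 4r 3w}
  3. ALU→r0 ⇒ go  {1A/1Mu/0Ld/1B | 3r 2w}
  4. MUL→r7 ⇒ go  {1A/0Mu/0Ld/1B | 1r 1w}
  5. ALU→r7 ⇒ no(RD_PORT)  {1A/0Mu/0Ld/1B | 1r 1w}
  6. ALU→r6 ⇒ no(RD_PORT)  {1A/0Mu/0Ld/1B | 1r 1w}

reason(slot 5) = RD_PORT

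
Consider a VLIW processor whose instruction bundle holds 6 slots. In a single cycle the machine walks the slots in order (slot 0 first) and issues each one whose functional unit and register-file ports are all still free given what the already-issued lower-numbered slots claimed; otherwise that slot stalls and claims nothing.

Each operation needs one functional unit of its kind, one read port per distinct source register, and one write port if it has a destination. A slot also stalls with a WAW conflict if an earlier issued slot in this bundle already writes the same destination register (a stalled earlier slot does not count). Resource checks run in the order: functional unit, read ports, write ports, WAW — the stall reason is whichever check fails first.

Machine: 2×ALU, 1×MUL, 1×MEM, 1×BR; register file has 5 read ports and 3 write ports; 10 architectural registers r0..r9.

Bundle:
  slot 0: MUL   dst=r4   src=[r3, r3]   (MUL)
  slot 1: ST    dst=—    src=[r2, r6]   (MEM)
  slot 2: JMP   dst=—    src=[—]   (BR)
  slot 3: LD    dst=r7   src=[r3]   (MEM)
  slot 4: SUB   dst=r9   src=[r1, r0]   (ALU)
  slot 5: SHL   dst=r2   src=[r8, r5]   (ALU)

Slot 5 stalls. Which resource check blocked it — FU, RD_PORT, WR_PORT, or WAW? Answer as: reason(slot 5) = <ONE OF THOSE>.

  0. MUL→r4 ⇒ go  {2A/0Mu/1Ld/1B | 4r 2w}
  1. MEM ⇒ go  {2A/0Mu/0Ld/1B | 2r 2w}
  2. BR ⇒ go  {2A/0Mu/0Ld/0B | 2r 2w}
  3. MEM→r7 ⇒ no(FU)  {2A/0Mu/0Ld/0B | 2r 2w}
  4. ALU→r9 ⇒ go  {1A/0Mu/0Ld/0B | 0r 1w}
  5. ALU→r2 ⇒ no(RD_PORT)  {1A/0Mu/0Ld/0B | 0r 1w}

reason(slot 5) = RD_PORT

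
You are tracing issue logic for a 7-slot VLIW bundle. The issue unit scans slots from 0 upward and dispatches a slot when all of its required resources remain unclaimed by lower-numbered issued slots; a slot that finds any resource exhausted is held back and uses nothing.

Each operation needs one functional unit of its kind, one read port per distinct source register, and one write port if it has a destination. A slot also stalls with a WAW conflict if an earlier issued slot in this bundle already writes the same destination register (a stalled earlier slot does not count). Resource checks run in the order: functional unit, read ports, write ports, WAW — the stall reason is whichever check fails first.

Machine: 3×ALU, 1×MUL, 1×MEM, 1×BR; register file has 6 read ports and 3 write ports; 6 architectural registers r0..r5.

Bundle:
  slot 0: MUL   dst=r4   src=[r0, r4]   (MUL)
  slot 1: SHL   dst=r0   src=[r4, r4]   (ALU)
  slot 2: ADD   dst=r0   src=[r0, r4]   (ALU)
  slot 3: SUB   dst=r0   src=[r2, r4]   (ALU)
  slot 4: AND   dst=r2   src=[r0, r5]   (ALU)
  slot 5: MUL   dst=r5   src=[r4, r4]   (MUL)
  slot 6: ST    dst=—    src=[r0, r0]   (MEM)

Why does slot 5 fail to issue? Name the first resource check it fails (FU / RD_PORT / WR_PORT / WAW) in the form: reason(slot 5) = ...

reason(slot 5) = FU

[0] MUL needs rd=2 wr=1: ok; after: ALU=3 MUL=0 MEM=1 BR=1, R=4, W=2
[1] ALU needs rd=1 wr=1: ok; after: ALU=2 MUL=0 MEM=1 BR=1, R=3, W=1
[2] ALU needs rd=2 wr=1: WAW; after: ALU=2 MUL=0 MEM=1 BR=1, R=3, W=1
[3] ALU needs rd=2 wr=1: WAW; after: ALU=2 MUL=0 MEM=1 BR=1, R=3, W=1
[4] ALU needs rd=2 wr=1: ok; after: ALU=1 MUL=0 MEM=1 BR=1, R=1, W=0
[5] MUL needs rd=1 wr=1: FU; after: ALU=1 MUL=0 MEM=1 BR=1, R=1, W=0
[6] MEM needs rd=1 wr=0: ok; after: ALU=1 MUL=0 MEM=0 BR=1, R=0, W=0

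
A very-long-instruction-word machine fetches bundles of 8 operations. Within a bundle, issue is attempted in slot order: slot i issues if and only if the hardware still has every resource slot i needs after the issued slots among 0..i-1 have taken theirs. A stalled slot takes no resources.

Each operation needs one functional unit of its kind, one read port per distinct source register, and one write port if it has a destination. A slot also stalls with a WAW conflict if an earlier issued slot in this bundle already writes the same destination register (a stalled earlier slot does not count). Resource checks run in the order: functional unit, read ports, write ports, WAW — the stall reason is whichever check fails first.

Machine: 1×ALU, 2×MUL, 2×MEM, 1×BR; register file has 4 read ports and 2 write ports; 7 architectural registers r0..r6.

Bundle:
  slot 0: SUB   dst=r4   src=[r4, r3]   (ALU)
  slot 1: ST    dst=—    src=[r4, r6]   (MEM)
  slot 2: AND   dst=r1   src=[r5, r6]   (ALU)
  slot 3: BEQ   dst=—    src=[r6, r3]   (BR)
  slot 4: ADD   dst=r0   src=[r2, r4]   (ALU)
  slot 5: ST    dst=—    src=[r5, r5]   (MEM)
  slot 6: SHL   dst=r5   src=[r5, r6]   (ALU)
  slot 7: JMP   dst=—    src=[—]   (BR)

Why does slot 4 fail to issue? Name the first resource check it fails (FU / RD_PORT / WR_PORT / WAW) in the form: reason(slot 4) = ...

reason(slot 4) = FU

(0) want 1×ALU +2rd +1wr — yes → AL0|MU2|ME2|BR1|rd2|wr1
(1) want 1×MEM +2rd +0wr — yes → AL0|MU2|ME1|BR1|rd0|wr1
(2) want 1×ALU +2rd +1wr — FU → AL0|MU2|ME1|BR1|rd0|wr1
(3) want 1×BR +2rd +0wr — RD_PORT → AL0|MU2|ME1|BR1|rd0|wr1
(4) want 1×ALU +2rd +1wr — FU → AL0|MU2|ME1|BR1|rd0|wr1
(5) want 1×MEM +1rd +0wr — RD_PORT → AL0|MU2|ME1|BR1|rd0|wr1
(6) want 1×ALU +2rd +1wr — FU → AL0|MU2|ME1|BR1|rd0|wr1
(7) want 1×BR +0rd +0wr — yes → AL0|MU2|ME1|BR0|rd0|wr1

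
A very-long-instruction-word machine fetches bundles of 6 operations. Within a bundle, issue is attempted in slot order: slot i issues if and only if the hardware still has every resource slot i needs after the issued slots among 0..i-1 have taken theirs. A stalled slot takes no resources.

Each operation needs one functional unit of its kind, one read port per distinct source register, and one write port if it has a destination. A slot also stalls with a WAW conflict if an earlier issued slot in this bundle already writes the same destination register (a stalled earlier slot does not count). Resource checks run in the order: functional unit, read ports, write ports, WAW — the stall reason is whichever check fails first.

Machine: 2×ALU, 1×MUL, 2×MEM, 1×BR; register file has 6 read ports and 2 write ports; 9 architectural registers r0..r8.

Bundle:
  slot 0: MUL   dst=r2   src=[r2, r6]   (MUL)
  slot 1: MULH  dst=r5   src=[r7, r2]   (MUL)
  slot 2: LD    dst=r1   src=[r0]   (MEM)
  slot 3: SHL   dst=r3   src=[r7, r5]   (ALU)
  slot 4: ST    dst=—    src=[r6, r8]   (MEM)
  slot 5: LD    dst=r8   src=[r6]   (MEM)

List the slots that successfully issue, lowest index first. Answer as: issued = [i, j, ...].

(0) want 1×MUL +2rd +1wr — yes → AL2|MU0|ME2|BR1|rd4|wr1
(1) want 1×MUL +2rd +1wr — FU → AL2|MU0|ME2|BR1|rd4|wr1
(2) want 1×MEM +1rd +1wr — yes → AL2|MU0|ME1|BR1|rd3|wr0
(3) want 1×ALU +2rd +1wr — WR_PORT → AL2|MU0|ME1|BR1|rd3|wr0
(4) want 1×MEM +2rd +0wr — yes → AL2|MU0|ME0|BR1|rd1|wr0
(5) want 1×MEM +1rd +1wr — FU → AL2|MU0|ME0|BR1|rd1|wr0

issued = [0, 2, 4]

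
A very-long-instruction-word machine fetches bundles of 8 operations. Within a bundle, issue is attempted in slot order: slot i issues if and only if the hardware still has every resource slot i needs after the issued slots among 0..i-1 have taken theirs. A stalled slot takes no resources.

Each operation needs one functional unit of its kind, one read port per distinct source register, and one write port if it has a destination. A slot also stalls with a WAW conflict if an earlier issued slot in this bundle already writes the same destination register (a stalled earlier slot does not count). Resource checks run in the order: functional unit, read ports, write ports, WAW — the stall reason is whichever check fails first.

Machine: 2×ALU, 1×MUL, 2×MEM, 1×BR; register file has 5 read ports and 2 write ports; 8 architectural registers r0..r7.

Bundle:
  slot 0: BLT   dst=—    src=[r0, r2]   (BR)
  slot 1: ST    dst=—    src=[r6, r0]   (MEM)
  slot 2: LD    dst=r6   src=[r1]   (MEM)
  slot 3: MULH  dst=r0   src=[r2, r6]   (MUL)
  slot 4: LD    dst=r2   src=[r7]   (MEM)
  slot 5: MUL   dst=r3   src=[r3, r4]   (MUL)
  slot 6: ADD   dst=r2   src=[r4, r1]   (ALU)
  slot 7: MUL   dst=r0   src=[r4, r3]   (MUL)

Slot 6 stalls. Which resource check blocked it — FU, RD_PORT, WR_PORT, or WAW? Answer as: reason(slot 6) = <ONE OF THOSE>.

reason(slot 6) = RD_PORT

[0] BR needs rd=2 wr=0: ok; after: ALU=2 MUL=1 MEM=2 BR=0, R=3, W=2
[1] MEM needs rd=2 wr=0: ok; after: ALU=2 MUL=1 MEM=1 BR=0, R=1, W=2
[2] MEM needs rd=1 wr=1: ok; after: ALU=2 MUL=1 MEM=0 BR=0, R=0, W=1
[3] MUL needs rd=2 wr=1: RD_PORT; after: ALU=2 MUL=1 MEM=0 BR=0, R=0, W=1
[4] MEM needs rd=1 wr=1: FU; after: ALU=2 MUL=1 MEM=0 BR=0, R=0, W=1
[5] MUL needs rd=2 wr=1: RD_PORT; after: ALU=2 MUL=1 MEM=0 BR=0, R=0, W=1
[6] ALU needs rd=2 wr=1: RD_PORT; after: ALU=2 MUL=1 MEM=0 BR=0, R=0, W=1
[7] MUL needs rd=2 wr=1: RD_PORT; after: ALU=2 MUL=1 MEM=0 BR=0, R=0, W=1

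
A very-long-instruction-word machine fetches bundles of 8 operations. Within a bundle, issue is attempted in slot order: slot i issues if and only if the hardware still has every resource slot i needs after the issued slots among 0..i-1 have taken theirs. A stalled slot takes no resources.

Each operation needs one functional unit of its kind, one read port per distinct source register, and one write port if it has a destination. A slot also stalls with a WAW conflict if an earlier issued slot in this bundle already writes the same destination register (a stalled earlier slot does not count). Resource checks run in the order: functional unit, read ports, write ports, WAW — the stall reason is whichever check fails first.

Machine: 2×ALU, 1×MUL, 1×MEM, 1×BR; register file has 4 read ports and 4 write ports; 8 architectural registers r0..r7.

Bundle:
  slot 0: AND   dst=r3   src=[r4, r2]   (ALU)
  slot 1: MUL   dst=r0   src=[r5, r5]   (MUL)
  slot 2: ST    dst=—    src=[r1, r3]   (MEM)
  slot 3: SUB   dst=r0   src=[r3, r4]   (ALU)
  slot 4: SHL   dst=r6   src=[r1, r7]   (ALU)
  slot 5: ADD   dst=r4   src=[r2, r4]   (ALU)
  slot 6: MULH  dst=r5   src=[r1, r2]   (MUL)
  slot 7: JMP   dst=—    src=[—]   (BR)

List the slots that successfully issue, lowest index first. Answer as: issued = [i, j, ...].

  0. ALU→r3 ⇒ go  {1A/1Mu/1Ld/1B | 2r 3w}
  1. MUL→r0 ⇒ go  {1A/0Mu/1Ld/1B | 1r 2w}
  2. MEM ⇒ no(RD_PORT)  {1A/0Mu/1Ld/1B | 1r 2w}
  3. ALU→r0 ⇒ no(RD_PORT)  {1A/0Mu/1Ld/1B | 1r 2w}
  4. ALU→r6 ⇒ no(RD_PORT)  {1A/0Mu/1Ld/1B | 1r 2w}
  5. ALU→r4 ⇒ no(RD_PORT)  {1A/0Mu/1Ld/1B | 1r 2w}
  6. MUL→r5 ⇒ no(FU)  {1A/0Mu/1Ld/1B | 1r 2w}
  7. BR ⇒ go  {1A/0Mu/1Ld/0B | 1r 2w}

issued = [0, 1, 7]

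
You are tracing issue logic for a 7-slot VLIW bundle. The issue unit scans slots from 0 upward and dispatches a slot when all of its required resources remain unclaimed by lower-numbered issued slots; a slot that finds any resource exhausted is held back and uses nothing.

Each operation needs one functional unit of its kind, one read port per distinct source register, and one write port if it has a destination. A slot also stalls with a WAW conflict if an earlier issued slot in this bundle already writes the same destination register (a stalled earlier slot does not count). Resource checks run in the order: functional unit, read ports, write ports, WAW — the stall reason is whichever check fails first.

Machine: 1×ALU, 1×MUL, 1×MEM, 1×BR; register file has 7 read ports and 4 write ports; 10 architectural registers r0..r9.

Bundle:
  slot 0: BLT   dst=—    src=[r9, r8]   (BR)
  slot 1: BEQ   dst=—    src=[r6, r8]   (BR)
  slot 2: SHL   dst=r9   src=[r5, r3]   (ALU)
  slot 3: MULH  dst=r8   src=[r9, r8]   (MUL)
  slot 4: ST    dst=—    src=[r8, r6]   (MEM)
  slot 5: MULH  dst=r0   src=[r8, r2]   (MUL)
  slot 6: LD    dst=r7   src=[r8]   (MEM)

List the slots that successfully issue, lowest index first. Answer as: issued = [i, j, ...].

issued = [0, 2, 3, 6]

#0 BR src=r9,r8 dispatched  <A:1 Mu:1 Ld:1 B:0 rd:5 wr:4>
#1 BR src=r6,r8 held:FU  <A:1 Mu:1 Ld:1 B:0 rd:5 wr:4>
#2 ALU src=r5,r3 dispatched  <A:0 Mu:1 Ld:1 B:0 rd:3 wr:3>
#3 MUL src=r9,r8 dispatched  <A:0 Mu:0 Ld:1 B:0 rd:1 wr:2>
#4 MEM src=r8,r6 held:RD_PORT  <A:0 Mu:0 Ld:1 B:0 rd:1 wr:2>
#5 MUL src=r8,r2 held:FU  <A:0 Mu:0 Ld:1 B:0 rd:1 wr:2>
#6 MEM src=r8 dispatched  <A:0 Mu:0 Ld:0 B:0 rd:0 wr:1>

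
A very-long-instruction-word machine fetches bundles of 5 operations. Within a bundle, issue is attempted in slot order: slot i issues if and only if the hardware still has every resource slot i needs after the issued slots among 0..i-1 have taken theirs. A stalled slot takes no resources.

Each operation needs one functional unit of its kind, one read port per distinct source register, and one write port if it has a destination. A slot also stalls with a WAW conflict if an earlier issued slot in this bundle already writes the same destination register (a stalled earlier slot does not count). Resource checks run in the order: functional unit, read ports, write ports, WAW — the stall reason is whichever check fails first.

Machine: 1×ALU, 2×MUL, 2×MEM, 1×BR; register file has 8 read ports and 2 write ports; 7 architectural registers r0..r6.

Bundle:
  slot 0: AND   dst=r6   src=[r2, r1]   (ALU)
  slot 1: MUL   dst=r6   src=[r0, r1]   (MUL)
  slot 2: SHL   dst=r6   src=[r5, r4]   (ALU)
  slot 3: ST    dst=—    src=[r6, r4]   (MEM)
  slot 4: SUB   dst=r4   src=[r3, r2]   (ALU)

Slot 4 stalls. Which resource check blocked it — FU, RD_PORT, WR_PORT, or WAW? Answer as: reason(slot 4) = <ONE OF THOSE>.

reason(slot 4) = FU

[0] ALU needs rd=2 wr=1: ok; after: ALU=0 MUL=2 MEM=2 BR=1, R=6, W=1
[1] MUL needs rd=2 wr=1: WAW; after: ALU=0 MUL=2 MEM=2 BR=1, R=6, W=1
[2] ALU needs rd=2 wr=1: FU; after: ALU=0 MUL=2 MEM=2 BR=1, R=6, W=1
[3] MEM needs rd=2 wr=0: ok; after: ALU=0 MUL=2 MEM=1 BR=1, R=4, W=1
[4] ALU needs rd=2 wr=1: FU; after: ALU=0 MUL=2 MEM=1 BR=1, R=4, W=1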